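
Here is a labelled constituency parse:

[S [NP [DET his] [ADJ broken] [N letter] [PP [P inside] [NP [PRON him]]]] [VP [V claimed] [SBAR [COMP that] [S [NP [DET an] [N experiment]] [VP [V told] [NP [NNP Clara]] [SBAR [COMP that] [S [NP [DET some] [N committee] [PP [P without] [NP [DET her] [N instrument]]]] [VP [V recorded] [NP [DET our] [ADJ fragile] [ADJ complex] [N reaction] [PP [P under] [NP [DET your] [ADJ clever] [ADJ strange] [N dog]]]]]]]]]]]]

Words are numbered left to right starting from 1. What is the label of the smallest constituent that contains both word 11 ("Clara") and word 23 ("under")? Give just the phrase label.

VP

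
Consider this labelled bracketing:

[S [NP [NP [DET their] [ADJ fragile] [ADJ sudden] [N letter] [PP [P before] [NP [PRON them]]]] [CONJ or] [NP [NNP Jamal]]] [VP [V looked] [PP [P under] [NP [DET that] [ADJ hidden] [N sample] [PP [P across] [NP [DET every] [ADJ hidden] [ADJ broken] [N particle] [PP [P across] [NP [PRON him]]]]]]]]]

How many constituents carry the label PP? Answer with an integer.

The PP constituents are: [PP before them]; [PP under that hidden sample across every hidden broken particle across him]; [PP across every hidden broken particle across him]; [PP across him]. Total: 4.

4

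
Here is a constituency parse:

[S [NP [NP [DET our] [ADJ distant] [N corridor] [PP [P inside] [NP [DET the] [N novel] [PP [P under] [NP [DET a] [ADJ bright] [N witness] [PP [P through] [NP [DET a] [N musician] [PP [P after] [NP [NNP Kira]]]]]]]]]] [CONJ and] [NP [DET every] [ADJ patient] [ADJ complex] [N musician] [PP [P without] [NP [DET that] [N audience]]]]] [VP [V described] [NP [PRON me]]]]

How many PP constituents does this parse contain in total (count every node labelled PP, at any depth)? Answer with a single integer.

The PP constituents are: [PP inside the novel under a bright witness through a musician after Kira]; [PP under a bright witness through a musician after Kira]; [PP through a musician after Kira]; [PP after Kira]; [PP without that audience]. Total: 5.

5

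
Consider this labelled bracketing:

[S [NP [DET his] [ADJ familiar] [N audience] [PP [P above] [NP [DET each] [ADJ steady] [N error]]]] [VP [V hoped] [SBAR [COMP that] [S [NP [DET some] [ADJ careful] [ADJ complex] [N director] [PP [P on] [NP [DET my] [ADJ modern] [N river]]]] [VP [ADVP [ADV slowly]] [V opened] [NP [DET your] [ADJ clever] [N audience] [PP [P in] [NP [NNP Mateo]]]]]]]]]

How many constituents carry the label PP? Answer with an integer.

Listing each PP by its span: [PP above each steady error]; [PP on my modern river]; [PP in Mateo] — that makes 3.

3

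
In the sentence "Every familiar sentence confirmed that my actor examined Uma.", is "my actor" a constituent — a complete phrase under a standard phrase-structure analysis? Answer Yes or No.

Yes

These words form the whole noun phrase headed by "actor", so yes — one constituent.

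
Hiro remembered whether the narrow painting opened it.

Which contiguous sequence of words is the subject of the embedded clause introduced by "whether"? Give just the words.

In the embedded clause introduced by "whether" the verb is "opened"; the NP preceding it, "the narrow painting", is the subject.

the narrow painting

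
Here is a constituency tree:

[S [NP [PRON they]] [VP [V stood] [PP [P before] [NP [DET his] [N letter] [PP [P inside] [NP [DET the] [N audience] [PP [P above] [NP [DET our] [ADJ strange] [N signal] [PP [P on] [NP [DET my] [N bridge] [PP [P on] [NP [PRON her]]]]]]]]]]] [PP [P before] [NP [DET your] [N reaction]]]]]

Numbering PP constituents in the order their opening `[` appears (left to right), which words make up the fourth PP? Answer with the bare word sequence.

on my bridge on her

The PP opening brackets appear, in order, over: "before his letter inside the audience above our strange signal on my bridge on her"; "inside the audience above our strange signal on my bridge on her"; "above our strange signal on my bridge on her"; "on my bridge on her"; "on her"; "before your reaction". The fourth one spans "on my bridge on her".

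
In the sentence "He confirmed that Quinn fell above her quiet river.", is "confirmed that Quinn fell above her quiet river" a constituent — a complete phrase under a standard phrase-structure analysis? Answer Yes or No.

These words form the whole verb phrase headed by "confirmed", so yes — one constituent.

Yes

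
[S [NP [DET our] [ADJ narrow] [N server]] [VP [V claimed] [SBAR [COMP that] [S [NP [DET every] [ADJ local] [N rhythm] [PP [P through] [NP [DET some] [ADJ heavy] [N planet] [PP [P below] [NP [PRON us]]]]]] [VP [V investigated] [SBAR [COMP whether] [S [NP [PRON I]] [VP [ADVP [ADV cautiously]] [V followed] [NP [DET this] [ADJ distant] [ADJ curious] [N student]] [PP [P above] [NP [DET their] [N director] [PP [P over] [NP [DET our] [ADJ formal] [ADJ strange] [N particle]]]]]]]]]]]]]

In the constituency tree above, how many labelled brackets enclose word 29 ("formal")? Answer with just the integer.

Counting open brackets not yet closed at "formal": [S [VP [SBAR [S [VP [SBAR [S [VP [PP [NP [PP [NP [ADJ = 13.

13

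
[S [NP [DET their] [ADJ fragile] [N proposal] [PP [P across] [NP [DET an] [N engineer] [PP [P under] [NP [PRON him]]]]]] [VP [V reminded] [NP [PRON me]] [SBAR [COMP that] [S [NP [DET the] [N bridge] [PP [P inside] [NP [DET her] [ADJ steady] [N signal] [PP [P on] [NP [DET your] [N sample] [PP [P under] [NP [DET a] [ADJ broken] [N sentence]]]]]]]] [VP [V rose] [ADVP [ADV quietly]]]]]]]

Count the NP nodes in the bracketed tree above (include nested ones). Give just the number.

8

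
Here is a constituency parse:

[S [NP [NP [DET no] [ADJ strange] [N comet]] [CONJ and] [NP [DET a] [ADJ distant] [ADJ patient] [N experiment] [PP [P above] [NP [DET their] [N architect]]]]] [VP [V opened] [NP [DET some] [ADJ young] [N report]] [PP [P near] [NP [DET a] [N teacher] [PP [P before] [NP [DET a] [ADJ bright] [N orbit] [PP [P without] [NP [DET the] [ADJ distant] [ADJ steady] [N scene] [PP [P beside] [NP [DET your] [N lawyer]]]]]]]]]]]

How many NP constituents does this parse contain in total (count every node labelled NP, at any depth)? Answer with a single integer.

9

The NP constituents are: [NP no strange comet and a distant patient experiment above their architect]; [NP no strange comet]; [NP a distant patient experiment above their architect]; [NP their architect]; [NP some young report]; [NP a teacher before a bright orbit without the distant steady scene beside your lawyer] …. Total: 9.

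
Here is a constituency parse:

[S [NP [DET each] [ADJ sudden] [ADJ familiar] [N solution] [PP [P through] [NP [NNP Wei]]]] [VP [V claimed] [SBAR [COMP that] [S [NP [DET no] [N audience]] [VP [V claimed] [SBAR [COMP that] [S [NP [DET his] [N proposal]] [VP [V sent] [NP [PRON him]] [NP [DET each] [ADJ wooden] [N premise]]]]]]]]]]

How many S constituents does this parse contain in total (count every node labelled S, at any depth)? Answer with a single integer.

The S constituents are: [S each sudden familiar solution through Wei claimed that no audience claimed that his proposal sent him each wooden premise]; [S no audience claimed that his proposal sent him each wooden premise]; [S his proposal sent him each wooden premise]. Total: 3.

3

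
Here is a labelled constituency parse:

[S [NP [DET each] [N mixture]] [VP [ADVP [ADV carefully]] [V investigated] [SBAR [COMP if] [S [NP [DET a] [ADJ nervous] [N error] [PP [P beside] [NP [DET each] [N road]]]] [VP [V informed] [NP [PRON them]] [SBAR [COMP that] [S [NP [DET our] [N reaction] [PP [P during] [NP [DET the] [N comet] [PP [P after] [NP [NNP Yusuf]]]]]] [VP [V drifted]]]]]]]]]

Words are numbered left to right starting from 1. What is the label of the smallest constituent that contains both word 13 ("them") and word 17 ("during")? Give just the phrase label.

VP

The smallest bracket enclosing both words is [VP informed them that our reaction during the comet after Yusuf drifted], so the label is VP.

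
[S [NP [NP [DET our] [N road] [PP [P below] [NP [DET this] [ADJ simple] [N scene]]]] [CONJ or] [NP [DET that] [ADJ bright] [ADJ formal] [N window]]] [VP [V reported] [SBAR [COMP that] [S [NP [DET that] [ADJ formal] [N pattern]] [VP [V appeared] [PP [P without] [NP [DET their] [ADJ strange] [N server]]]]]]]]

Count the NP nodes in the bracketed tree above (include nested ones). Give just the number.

6

The NP constituents are: [NP our road below this simple scene or that bright formal window]; [NP our road below this simple scene]; [NP this simple scene]; [NP that bright formal window]; [NP that formal pattern]; [NP their strange server]. Total: 6.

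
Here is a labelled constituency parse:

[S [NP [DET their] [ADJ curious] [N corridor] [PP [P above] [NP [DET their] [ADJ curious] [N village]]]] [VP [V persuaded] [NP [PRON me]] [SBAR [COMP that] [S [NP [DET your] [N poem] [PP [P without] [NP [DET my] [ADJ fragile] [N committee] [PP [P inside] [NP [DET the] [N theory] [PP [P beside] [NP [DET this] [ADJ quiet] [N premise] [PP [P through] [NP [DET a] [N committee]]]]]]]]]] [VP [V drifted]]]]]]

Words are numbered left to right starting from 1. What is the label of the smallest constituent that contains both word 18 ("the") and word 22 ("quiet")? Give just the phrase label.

The smallest bracket enclosing both words is [NP the theory beside this quiet premise through a committee], so the label is NP.

NP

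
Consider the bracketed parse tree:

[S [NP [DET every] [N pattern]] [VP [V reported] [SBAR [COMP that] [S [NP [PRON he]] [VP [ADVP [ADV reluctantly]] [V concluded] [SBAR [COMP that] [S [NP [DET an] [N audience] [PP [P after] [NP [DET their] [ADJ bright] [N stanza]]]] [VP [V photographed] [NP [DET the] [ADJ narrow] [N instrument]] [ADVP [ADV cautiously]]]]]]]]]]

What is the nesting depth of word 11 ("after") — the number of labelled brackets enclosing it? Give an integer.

10

The word sits inside P, which is inside PP, inside NP, inside S, inside SBAR, inside VP, inside S, inside SBAR, inside VP, inside S — 10 brackets in all.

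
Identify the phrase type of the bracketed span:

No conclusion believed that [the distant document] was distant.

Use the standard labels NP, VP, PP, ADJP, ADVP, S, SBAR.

NP

The span is built around the noun "document" — a noun phrase (NP).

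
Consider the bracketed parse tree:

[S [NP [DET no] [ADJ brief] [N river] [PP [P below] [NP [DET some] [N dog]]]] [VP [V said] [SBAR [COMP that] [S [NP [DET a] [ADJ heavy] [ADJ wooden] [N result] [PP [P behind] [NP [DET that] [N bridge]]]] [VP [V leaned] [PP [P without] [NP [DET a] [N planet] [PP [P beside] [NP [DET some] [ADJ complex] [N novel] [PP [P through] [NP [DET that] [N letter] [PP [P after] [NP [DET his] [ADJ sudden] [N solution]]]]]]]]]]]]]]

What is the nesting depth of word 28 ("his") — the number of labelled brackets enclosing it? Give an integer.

14

The word sits inside DET, which is inside NP, inside PP, inside NP, inside PP, inside NP, inside PP, inside NP, inside PP, inside VP, inside S, inside SBAR, inside VP, inside S — 14 brackets in all.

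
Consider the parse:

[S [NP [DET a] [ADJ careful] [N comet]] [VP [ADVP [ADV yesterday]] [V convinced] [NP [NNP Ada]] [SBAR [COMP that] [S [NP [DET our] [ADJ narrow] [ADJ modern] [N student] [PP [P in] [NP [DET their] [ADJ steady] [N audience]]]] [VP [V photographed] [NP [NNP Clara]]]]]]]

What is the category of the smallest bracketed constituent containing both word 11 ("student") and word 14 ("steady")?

NP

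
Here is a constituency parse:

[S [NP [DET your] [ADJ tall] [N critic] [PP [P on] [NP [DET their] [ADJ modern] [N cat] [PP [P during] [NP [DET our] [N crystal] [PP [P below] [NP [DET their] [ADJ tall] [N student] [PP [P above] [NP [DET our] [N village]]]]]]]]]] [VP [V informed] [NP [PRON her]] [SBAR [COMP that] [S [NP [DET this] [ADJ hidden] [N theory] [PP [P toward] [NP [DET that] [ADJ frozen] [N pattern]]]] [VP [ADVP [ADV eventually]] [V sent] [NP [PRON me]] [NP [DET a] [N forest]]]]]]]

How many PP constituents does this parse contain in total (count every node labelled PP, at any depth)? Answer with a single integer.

The PP constituents are: [PP on their modern cat during our crystal below their tall student above our village]; [PP during our crystal below their tall student above our village]; [PP below their tall student above our village]; [PP above our village]; [PP toward that frozen pattern]. Total: 5.

5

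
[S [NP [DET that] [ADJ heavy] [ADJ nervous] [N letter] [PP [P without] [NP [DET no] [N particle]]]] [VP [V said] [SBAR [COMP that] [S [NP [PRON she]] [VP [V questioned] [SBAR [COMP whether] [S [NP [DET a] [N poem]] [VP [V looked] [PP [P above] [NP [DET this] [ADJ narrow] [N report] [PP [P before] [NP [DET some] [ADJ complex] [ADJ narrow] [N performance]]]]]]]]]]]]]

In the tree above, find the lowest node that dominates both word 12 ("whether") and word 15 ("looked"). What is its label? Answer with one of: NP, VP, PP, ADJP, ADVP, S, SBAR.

SBAR

Word 12 lies under S → VP → SBAR → S → VP → SBAR → COMP; word 15 lies under S → VP → SBAR → S → VP → SBAR → S → VP → V. The lowest shared node is the SBAR.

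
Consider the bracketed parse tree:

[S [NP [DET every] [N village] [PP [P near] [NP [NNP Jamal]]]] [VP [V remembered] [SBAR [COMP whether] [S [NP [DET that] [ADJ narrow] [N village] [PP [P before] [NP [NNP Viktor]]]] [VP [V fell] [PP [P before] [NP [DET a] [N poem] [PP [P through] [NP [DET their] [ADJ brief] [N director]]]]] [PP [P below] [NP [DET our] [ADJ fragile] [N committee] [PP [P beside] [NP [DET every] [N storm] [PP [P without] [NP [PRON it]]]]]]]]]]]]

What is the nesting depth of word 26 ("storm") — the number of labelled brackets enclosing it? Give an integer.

10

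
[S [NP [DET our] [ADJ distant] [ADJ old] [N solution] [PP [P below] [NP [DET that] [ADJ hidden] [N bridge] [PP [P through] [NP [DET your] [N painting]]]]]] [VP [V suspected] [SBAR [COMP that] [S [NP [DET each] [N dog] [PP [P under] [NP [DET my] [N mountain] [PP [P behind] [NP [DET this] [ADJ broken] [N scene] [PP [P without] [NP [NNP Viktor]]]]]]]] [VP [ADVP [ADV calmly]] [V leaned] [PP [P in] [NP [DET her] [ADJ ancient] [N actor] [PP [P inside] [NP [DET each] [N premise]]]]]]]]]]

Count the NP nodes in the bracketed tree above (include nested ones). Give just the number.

Listing each NP by its span: [NP our distant old solution below that hidden bridge through your painting]; [NP that hidden bridge through your painting]; [NP your painting]; [NP each dog under my mountain behind this broken scene without Viktor]; [NP my mountain behind this broken scene without Viktor]; [NP this broken scene without Viktor] … — that makes 9.

9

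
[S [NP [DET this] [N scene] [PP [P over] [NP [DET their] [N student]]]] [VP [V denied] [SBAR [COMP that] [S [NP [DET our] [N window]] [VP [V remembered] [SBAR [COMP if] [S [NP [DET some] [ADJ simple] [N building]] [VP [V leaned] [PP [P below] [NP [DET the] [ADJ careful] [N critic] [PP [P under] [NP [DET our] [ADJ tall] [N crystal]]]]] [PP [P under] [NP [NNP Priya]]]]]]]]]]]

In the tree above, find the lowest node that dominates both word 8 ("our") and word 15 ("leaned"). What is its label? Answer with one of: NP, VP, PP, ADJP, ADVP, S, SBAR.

S

The smallest bracket enclosing both words is [S our window remembered if some simple building leaned below the careful critic under our tall crystal under Priya], so the label is S.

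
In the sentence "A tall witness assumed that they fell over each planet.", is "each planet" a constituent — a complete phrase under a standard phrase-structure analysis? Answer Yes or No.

"each planet" is exactly the noun phrase [NP each planet], a complete constituent.

Yes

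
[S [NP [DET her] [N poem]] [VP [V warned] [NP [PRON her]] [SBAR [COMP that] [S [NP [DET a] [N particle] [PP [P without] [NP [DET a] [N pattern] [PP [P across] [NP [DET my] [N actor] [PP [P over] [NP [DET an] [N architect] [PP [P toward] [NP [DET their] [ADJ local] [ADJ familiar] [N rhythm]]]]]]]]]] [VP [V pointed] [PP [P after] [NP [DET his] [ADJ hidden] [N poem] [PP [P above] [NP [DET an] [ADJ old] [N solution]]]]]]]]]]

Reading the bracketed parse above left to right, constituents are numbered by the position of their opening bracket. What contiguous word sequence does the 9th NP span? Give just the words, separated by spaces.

In left-to-right order the NP constituents are "her poem"; "her"; "a particle without a pattern across my actor over an architect toward their local familiar rhythm"; "a pattern across my actor over an architect toward their local familiar rhythm"; "my actor over an architect toward their local familiar rhythm"; "an architect toward their local familiar rhythm"; "their local familiar rhythm"; "his hidden poem above an old solution"; "an old solution". Number 9 is "an old solution".

an old solution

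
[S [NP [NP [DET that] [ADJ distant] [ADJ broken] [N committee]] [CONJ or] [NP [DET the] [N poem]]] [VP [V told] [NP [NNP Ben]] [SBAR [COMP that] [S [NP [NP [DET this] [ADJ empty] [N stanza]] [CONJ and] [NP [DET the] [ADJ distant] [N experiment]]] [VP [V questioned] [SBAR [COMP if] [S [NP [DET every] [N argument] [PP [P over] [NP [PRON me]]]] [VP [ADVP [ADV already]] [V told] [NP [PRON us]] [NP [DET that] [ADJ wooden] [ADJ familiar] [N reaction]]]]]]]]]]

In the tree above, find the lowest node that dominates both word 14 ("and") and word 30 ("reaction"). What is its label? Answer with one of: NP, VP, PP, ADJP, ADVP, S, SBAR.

The smallest bracket enclosing both words is [S this empty stanza and the distant experiment questioned if every argument over me already told us that wooden familiar reaction], so the label is S.

S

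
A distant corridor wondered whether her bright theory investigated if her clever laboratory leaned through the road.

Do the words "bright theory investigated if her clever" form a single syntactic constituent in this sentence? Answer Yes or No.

No

"bright" belongs to the noun phrase "her bright theory" while "clever" belongs to the verb phrase "investigated if her clever laboratory leaned through the road"; a span that runs across that boundary is not a single phrase.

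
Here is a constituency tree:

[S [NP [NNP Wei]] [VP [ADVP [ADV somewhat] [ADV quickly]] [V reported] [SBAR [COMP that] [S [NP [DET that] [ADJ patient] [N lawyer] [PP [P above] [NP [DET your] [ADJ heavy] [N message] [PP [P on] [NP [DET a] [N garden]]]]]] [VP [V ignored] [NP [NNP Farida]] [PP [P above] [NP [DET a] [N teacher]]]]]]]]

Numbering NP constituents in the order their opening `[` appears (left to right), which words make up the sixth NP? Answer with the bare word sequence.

a teacher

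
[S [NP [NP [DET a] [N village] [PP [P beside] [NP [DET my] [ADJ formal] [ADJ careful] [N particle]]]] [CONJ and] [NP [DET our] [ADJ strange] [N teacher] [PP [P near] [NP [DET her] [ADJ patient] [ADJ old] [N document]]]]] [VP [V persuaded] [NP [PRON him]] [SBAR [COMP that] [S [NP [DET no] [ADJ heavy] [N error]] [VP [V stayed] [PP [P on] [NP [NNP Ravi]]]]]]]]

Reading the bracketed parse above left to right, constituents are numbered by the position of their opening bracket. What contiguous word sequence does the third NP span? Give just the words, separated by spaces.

my formal careful particle

In left-to-right order the NP constituents are "a village beside my formal careful particle and our strange teacher near her patient old document"; "a village beside my formal careful particle"; "my formal careful particle"; "our strange teacher near her patient old document"; "her patient old document"; "him"; "no heavy error"; "Ravi". Number 3 is "my formal careful particle".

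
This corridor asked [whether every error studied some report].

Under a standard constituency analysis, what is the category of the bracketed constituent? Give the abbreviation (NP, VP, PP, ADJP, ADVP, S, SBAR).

The bracketed span "whether every error studied some report" is headed by "whether", making it a subordinate clause (SBAR).

SBAR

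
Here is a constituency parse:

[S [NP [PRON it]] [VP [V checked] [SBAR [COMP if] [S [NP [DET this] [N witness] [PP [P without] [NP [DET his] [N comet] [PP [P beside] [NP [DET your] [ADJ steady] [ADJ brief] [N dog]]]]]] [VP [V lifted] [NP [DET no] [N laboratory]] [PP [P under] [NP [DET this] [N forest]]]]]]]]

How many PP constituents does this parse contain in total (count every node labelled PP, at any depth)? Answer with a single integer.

Listing each PP by its span: [PP without his comet beside your steady brief dog]; [PP beside your steady brief dog]; [PP under this forest] — that makes 3.

3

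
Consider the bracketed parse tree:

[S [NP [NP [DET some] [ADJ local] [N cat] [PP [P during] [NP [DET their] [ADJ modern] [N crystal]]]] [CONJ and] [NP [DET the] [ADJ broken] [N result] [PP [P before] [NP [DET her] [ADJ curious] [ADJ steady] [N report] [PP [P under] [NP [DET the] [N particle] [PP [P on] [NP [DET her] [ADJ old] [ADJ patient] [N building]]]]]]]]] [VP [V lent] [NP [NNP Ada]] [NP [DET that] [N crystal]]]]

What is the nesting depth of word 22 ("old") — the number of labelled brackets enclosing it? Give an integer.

10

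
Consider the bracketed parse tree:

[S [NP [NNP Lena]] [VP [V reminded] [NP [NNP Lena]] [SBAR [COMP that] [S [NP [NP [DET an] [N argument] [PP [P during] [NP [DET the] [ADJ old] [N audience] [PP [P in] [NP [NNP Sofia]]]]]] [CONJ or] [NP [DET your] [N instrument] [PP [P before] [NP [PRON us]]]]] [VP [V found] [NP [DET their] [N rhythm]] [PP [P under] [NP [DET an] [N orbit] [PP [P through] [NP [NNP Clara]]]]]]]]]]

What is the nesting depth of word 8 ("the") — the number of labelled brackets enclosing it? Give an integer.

9

The word sits inside DET, which is inside NP, inside PP, inside NP, inside NP, inside S, inside SBAR, inside VP, inside S — 9 brackets in all.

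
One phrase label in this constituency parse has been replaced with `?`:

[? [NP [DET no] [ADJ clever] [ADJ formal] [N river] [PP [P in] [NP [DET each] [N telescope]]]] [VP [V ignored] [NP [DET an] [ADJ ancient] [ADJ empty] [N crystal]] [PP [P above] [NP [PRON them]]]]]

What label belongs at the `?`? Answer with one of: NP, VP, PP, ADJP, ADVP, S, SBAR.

S

Looking at what the `?` directly dominates — NP, VP — this is a clause (S).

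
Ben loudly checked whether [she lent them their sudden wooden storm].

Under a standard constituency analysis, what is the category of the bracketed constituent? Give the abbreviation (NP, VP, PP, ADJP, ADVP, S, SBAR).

S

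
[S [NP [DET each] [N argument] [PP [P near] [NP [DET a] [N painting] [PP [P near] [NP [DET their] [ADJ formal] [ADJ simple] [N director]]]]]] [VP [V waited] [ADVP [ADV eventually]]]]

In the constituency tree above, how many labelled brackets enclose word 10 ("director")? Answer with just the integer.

The word sits inside N, which is inside NP, inside PP, inside NP, inside PP, inside NP, inside S — 7 brackets in all.

7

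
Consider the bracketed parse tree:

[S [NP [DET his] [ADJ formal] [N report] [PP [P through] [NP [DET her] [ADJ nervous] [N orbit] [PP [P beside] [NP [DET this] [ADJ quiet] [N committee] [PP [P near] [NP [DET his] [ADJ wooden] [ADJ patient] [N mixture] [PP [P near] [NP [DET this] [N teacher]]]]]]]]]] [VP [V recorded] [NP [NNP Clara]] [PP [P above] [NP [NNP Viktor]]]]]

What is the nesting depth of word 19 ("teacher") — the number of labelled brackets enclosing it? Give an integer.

The word sits inside N, which is inside NP, inside PP, inside NP, inside PP, inside NP, inside PP, inside NP, inside PP, inside NP, inside S — 11 brackets in all.

11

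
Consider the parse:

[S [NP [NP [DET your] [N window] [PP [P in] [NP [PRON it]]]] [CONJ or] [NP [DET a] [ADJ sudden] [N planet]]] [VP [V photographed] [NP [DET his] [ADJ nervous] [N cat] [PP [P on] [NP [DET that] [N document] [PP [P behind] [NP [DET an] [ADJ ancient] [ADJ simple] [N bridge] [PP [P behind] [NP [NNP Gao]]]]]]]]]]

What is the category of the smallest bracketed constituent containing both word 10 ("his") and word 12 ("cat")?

NP

The smallest bracket enclosing both words is [NP his nervous cat on that document behind an ancient simple bridge behind Gao], so the label is NP.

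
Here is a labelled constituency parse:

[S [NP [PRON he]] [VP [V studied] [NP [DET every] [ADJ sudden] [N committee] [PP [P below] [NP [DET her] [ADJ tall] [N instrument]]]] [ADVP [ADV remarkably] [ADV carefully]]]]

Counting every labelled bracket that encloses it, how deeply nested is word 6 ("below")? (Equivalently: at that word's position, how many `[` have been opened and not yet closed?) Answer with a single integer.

5

Counting open brackets not yet closed at "below": [S [VP [NP [PP [P = 5.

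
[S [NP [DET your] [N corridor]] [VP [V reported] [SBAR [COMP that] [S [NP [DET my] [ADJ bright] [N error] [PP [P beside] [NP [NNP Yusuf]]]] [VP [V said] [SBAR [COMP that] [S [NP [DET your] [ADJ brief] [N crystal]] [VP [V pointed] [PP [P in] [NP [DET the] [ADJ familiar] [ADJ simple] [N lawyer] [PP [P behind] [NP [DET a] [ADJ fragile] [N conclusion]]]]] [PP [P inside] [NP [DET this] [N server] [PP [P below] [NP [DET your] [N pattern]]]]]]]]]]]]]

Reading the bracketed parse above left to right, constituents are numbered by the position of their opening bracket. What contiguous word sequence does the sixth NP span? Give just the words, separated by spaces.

a fragile conclusion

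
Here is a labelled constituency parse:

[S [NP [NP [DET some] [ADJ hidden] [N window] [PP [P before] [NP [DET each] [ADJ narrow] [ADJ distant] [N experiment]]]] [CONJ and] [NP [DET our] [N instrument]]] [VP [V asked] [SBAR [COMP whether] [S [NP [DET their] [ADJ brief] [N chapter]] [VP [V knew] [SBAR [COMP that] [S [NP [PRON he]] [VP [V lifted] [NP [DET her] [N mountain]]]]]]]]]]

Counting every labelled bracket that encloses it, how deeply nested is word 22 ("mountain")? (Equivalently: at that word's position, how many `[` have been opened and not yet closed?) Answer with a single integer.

Path from the root down to the word: S → VP → SBAR → S → VP → SBAR → S → VP → NP → N. That is 10 enclosing brackets.

10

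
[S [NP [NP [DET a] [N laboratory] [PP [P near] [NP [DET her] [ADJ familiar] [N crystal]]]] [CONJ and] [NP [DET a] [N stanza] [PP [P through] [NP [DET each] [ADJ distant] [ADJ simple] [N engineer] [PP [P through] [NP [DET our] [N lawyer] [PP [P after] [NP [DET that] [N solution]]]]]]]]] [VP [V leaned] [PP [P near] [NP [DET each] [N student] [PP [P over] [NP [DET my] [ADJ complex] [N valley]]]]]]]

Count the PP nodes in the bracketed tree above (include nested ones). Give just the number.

6

Listing each PP by its span: [PP near her familiar crystal]; [PP through each distant simple engineer through our lawyer after that solution]; [PP through our lawyer after that solution]; [PP after that solution]; [PP near each student over my complex valley]; [PP over my complex valley] — that makes 6.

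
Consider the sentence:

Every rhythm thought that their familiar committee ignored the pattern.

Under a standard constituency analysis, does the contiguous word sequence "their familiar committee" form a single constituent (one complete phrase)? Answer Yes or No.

The sequence corresponds to a single NP node — the noun phrase "their familiar committee".

Yes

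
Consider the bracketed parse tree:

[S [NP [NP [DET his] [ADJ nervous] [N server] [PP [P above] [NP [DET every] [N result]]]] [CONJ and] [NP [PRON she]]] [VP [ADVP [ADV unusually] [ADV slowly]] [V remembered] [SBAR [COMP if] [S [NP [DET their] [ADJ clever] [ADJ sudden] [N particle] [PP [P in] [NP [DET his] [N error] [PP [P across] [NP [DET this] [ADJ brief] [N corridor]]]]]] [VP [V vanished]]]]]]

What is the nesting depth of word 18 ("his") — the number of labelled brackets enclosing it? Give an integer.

Path from the root down to the word: S → VP → SBAR → S → NP → PP → NP → DET. That is 8 enclosing brackets.

8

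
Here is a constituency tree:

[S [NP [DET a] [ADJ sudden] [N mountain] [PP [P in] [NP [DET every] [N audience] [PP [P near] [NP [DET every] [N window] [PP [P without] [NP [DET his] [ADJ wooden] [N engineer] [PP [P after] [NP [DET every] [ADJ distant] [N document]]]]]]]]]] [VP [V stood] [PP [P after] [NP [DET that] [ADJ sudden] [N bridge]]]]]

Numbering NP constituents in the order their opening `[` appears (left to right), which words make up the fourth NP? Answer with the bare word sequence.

Opening `[NP` markers occur at word positions 1, 5, 8, 11, 15, 20; the fourth of these opens the constituent [NP his wooden engineer after every distant document].

his wooden engineer after every distant document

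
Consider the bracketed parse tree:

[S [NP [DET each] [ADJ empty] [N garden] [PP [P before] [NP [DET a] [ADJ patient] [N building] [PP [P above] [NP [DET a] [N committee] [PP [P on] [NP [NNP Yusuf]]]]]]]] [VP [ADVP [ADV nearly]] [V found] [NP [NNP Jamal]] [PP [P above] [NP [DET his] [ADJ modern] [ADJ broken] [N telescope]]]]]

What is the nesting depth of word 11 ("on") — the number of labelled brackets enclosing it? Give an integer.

8

The word sits inside P, which is inside PP, inside NP, inside PP, inside NP, inside PP, inside NP, inside S — 8 brackets in all.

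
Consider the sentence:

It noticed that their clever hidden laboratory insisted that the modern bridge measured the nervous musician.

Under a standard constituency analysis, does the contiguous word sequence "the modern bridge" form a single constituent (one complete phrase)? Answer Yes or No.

Yes

"the modern bridge" is exactly the noun phrase [NP the modern bridge], a complete constituent.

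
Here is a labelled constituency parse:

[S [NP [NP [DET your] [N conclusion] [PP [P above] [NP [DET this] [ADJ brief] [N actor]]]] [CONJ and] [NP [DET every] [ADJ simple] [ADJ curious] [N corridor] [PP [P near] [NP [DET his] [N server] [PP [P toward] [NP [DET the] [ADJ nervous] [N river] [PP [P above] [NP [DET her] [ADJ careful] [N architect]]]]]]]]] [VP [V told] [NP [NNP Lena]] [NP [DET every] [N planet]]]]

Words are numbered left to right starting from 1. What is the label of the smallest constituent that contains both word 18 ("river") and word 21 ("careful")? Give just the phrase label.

NP

Word 18 lies under S → NP → NP → PP → NP → PP → NP → N; word 21 lies under S → NP → NP → PP → NP → PP → NP → PP → NP → ADJ. The lowest shared node is the NP.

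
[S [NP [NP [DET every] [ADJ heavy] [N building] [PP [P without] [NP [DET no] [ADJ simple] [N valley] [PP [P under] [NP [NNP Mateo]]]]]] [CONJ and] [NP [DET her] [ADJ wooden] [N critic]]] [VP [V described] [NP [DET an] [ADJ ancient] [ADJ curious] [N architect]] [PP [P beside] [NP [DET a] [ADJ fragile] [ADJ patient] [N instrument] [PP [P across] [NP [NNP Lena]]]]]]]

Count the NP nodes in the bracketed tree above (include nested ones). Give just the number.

8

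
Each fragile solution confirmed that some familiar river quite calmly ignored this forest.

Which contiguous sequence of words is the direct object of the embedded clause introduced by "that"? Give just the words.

The verb of the embedded clause introduced by "that" is "ignored"; its direct object is the NP "this forest".

this forest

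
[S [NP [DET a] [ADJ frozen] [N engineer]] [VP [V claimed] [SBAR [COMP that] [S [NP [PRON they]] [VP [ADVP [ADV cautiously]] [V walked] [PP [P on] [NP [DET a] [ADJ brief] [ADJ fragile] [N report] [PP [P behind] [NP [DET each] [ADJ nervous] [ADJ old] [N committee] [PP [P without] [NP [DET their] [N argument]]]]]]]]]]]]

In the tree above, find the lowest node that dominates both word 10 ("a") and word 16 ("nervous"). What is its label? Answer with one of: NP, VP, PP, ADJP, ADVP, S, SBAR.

NP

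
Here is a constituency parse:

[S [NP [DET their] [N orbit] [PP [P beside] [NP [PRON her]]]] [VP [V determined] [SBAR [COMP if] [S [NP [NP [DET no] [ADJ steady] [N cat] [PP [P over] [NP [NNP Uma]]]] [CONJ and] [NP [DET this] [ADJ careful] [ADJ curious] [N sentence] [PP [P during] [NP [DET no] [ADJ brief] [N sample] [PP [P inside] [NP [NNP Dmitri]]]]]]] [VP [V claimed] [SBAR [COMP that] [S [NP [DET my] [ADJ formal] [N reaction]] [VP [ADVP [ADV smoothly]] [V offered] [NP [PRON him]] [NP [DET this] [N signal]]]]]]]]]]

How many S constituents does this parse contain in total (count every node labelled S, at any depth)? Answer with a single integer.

Scanning left to right, an opening `[S` appears at word positions 1, 7, 25 — 3 in total.

3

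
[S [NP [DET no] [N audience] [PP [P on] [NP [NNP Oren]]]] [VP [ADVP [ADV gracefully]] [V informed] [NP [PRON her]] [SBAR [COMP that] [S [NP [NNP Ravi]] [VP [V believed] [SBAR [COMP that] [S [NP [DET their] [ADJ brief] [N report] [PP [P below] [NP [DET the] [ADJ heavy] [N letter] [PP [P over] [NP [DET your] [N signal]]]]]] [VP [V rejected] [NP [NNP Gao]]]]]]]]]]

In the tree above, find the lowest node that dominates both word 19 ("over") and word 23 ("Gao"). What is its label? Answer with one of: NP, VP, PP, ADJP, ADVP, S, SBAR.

S

Word 19 lies under S → VP → SBAR → S → VP → SBAR → S → NP → PP → NP → PP → P; word 23 lies under S → VP → SBAR → S → VP → SBAR → S → VP → NP → NNP. The lowest shared node is the S.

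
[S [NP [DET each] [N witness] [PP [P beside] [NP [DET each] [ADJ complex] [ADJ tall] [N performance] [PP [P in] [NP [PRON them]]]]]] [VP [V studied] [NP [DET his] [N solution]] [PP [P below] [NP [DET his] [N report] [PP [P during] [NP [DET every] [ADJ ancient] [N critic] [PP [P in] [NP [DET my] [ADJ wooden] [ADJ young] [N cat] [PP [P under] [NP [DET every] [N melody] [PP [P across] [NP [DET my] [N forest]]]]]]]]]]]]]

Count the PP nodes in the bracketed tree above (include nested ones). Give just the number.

Scanning left to right, an opening `[PP` appears at word positions 3, 8, 13, 16, 20, 25, 28 — 7 in total.

7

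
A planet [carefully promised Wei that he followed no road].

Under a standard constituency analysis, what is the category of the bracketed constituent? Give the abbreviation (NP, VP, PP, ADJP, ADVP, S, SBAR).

"promised" is the head of the bracketed span, so the span is a verb phrase: VP.

VP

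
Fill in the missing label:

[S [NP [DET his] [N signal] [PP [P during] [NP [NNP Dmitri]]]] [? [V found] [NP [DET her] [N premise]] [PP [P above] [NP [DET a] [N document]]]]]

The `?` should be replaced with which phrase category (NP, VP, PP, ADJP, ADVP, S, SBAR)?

VP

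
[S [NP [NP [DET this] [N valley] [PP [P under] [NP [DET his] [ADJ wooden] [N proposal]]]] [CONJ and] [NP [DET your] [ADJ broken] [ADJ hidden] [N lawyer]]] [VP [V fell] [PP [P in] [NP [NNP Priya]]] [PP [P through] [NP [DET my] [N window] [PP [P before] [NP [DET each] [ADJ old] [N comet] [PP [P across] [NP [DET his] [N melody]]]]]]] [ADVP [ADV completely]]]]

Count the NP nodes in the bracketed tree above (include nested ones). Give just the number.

The NP constituents are: [NP this valley under his wooden proposal and your broken hidden lawyer]; [NP this valley under his wooden proposal]; [NP his wooden proposal]; [NP your broken hidden lawyer]; [NP Priya]; [NP my window before each old comet across his melody] …. Total: 8.

8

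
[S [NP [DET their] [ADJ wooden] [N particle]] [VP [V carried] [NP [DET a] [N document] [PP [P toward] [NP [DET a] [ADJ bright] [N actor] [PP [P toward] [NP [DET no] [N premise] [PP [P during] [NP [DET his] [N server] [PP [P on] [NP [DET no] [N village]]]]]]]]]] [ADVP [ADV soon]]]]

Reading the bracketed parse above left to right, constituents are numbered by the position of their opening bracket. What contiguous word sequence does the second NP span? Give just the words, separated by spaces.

Opening `[NP` markers occur at word positions 1, 5, 8, 12, 15, 18; the second of these opens the constituent [NP a document toward a bright actor toward no premise during his server on no village].

a document toward a bright actor toward no premise during his server on no village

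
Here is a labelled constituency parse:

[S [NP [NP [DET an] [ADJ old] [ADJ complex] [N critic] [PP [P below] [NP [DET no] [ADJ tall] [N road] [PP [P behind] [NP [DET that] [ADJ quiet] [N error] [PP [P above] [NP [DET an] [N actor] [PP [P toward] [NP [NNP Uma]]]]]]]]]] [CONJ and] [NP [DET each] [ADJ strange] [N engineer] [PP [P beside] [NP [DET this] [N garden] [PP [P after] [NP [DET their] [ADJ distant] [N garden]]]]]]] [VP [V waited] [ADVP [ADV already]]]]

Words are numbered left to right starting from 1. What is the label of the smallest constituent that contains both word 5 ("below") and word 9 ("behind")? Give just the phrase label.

The smallest bracket enclosing both words is [PP below no tall road behind that quiet error above an actor toward Uma], so the label is PP.

PP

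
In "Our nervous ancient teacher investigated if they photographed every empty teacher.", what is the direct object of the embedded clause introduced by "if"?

The verb of the embedded clause introduced by "if" is "photographed"; its direct object is the NP "every empty teacher".

every empty teacher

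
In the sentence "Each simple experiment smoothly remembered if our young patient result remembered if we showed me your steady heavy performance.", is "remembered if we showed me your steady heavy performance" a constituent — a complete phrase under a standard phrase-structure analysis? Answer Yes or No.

"remembered if we showed me your steady heavy performance" is exactly the verb phrase [VP remembered if we showed me your steady heavy performance], a complete constituent.

Yes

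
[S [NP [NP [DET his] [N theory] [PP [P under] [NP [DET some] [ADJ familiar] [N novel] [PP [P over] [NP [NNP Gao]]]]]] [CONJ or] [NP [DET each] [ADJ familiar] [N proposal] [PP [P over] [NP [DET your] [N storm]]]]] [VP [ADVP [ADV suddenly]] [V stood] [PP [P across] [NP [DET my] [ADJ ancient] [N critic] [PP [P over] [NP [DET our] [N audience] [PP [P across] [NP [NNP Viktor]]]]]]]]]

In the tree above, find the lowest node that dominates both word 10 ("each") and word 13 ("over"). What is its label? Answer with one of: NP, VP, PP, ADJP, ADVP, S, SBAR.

NP

Both words fall inside [NP each familiar proposal over your storm] (words 10–15), and no smaller constituent contains them both. Label: NP.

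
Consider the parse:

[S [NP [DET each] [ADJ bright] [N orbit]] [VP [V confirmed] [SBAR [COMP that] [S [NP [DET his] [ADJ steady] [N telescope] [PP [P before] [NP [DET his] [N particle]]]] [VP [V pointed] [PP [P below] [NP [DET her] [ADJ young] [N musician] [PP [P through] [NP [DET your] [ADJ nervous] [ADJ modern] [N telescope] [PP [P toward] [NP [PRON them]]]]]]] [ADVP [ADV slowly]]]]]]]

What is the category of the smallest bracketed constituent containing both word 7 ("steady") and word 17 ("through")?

S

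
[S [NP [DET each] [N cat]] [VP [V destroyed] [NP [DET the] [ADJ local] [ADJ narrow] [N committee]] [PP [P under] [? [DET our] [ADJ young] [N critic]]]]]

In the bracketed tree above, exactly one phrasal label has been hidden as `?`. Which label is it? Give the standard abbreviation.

A constituent whose immediate children are DET 'our', ADJ 'young', N 'critic' is a noun phrase: NP.

NP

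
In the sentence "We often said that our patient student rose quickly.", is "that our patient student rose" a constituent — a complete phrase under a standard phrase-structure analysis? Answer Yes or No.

"that" belongs to the complementizer "that" while "rose" belongs to the clause "our patient student rose quickly"; a span that runs across that boundary is not a single phrase.

No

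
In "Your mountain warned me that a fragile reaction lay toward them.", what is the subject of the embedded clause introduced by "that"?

a fragile reaction

The subject of the embedded clause introduced by "that" is the NP immediately before the verb "lay": "a fragile reaction".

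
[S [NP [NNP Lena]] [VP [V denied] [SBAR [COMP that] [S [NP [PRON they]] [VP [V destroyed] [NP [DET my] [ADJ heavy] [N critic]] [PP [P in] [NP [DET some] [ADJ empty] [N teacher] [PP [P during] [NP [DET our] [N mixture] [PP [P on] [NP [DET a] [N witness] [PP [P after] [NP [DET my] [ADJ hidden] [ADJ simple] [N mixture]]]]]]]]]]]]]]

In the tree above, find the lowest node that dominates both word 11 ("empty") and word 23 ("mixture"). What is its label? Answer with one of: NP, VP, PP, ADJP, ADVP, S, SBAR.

NP

The smallest bracket enclosing both words is [NP some empty teacher during our mixture on a witness after my hidden simple mixture], so the label is NP.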